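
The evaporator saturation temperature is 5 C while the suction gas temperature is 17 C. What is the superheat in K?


Superheat = T_suction - T_evap
Superheat = 17 - (5)
Superheat = 12 K

12


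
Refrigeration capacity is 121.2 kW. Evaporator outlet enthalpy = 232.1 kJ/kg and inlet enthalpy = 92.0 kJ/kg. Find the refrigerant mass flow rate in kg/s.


dh = 232.1 - 92.0 = 140.1 kJ/kg
m_dot = Q / dh = 121.2 / 140.1 = 0.8651 kg/s

0.8651


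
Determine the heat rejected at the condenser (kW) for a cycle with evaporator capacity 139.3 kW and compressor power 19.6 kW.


Q_cond = Q_evap + W
Q_cond = 139.3 + 19.6
Q_cond = 158.9 kW

158.9


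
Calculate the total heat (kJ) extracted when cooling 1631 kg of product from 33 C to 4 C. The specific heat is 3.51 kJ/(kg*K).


dT = 33 - (4) = 29 K
Q = m * cp * dT = 1631 * 3.51 * 29
Q = 166019 kJ

166019


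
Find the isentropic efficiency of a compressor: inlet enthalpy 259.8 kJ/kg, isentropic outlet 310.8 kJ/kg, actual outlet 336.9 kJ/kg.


dh_ideal = 310.8 - 259.8 = 51.0 kJ/kg
dh_actual = 336.9 - 259.8 = 77.1 kJ/kg
eta_s = dh_ideal / dh_actual = 51.0 / 77.1
eta_s = 0.6615

0.6615


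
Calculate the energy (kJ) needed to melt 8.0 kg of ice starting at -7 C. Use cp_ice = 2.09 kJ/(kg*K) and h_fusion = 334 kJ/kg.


Sensible heat = cp * dT = 2.09 * 7 = 14.63 kJ/kg
Total per kg = 14.63 + 334 = 348.63 kJ/kg
Q = m * total = 8.0 * 348.63
Q = 2789.0 kJ

2789.0


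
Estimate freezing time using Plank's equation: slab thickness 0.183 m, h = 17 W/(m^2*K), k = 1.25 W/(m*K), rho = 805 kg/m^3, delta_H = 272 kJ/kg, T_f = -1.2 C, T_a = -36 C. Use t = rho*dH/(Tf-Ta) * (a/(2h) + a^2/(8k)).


dT = -1.2 - (-36) = 34.8 K
term1 = a/(2h) = 0.183/(2*17) = 0.005382352941
term2 = a^2/(8k) = 0.183^2/(8*1.25) = 0.0033489
t = rho*dH*1000/dT * (term1 + term2)
t = 805*272*1000/34.8 * (0.005382352941 + 0.0033489)
t = 54937 s

54937


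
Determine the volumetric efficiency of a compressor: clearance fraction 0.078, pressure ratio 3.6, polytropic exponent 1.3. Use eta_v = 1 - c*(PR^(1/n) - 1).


PR^(1/n) = 3.6^(1/1.3) = 2.67870569
eta_v = 1 - 0.078 * (2.67870569 - 1)
eta_v = 0.8691

0.8691


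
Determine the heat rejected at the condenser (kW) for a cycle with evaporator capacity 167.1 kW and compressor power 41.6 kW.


Q_cond = Q_evap + W
Q_cond = 167.1 + 41.6
Q_cond = 208.7 kW

208.7


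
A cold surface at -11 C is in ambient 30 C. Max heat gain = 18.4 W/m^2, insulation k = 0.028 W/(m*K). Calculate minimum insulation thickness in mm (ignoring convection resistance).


dT = 30 - (-11) = 41 K
thickness = k * dT / q_max * 1000
thickness = 0.028 * 41 / 18.4 * 1000
thickness = 62.4 mm

62.4


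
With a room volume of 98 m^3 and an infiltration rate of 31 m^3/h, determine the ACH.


ACH = flow / volume
ACH = 31 / 98
ACH = 0.316

0.316


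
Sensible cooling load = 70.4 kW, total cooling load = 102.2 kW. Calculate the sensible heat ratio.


SHR = Q_sensible / Q_total
SHR = 70.4 / 102.2
SHR = 0.689

0.689


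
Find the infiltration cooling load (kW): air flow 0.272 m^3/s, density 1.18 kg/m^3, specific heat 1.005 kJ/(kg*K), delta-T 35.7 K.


Q = V_dot * rho * cp * dT
Q = 0.272 * 1.18 * 1.005 * 35.7
Q = 11.516 kW

11.516


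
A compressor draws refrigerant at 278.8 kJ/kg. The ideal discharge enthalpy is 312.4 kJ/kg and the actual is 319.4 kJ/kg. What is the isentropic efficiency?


dh_ideal = 312.4 - 278.8 = 33.6 kJ/kg
dh_actual = 319.4 - 278.8 = 40.6 kJ/kg
eta_s = dh_ideal / dh_actual = 33.6 / 40.6
eta_s = 0.8276

0.8276


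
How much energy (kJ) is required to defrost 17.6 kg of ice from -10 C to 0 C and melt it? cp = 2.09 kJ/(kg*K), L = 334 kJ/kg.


Sensible heat = cp * dT = 2.09 * 10 = 20.9 kJ/kg
Total per kg = 20.9 + 334 = 354.9 kJ/kg
Q = m * total = 17.6 * 354.9
Q = 6246.2 kJ

6246.2


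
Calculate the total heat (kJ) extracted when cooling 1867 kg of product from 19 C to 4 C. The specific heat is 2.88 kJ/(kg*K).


dT = 19 - (4) = 15 K
Q = m * cp * dT = 1867 * 2.88 * 15
Q = 80654 kJ

80654


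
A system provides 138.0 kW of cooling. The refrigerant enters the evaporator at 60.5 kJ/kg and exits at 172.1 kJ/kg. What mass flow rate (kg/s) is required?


dh = 172.1 - 60.5 = 111.6 kJ/kg
m_dot = Q / dh = 138.0 / 111.6 = 1.2366 kg/s

1.2366


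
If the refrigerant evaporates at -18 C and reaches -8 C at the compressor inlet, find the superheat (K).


Superheat = T_suction - T_evap
Superheat = -8 - (-18)
Superheat = 10 K

10


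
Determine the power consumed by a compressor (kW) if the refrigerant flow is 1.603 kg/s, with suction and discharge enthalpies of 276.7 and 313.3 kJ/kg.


dh = 313.3 - 276.7 = 36.6 kJ/kg
W = m_dot * dh = 1.603 * 36.6 = 58.67 kW

58.67


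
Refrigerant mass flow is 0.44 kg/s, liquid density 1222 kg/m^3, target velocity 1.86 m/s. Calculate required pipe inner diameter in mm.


A = m_dot / (rho * v) = 0.44 / (1222 * 1.86) = 0.0001935835841 m^2
d = sqrt(4*A/pi) * 1000
d = 15.7 mm

15.7


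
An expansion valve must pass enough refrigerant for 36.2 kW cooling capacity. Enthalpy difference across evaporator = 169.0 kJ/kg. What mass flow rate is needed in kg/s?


m_dot = Q / dh
m_dot = 36.2 / 169.0
m_dot = 0.2142 kg/s

0.2142


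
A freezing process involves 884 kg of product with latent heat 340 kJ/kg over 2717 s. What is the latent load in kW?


Q_lat = m * h_fg / t
Q_lat = 884 * 340 / 2717
Q_lat = 110.62 kW

110.62


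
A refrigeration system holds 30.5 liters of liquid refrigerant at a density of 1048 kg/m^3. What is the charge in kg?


Charge = V * rho / 1000
Charge = 30.5 * 1048 / 1000
Charge = 31.96 kg

31.96


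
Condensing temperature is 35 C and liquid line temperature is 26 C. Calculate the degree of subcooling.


Subcooling = T_cond - T_liquid
Subcooling = 35 - 26
Subcooling = 9 K

9


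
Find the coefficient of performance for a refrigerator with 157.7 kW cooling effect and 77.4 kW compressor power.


COP = Q_evap / W
COP = 157.7 / 77.4
COP = 2.037

2.037


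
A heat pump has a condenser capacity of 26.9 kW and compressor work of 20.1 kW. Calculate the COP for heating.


COP_hp = Q_cond / W
COP_hp = 26.9 / 20.1
COP_hp = 1.338

1.338


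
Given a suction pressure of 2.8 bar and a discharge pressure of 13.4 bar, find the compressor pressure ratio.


PR = P_high / P_low
PR = 13.4 / 2.8
PR = 4.786

4.786


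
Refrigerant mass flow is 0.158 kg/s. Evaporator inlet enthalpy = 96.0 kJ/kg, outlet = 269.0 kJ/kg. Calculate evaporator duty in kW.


dh = 269.0 - 96.0 = 173.0 kJ/kg
Q_evap = m_dot * dh = 0.158 * 173.0
Q_evap = 27.33 kW

27.33


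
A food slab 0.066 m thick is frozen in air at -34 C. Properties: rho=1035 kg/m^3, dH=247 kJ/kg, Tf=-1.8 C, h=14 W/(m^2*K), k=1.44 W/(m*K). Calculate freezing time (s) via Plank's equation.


dT = -1.8 - (-34) = 32.2 K
term1 = a/(2h) = 0.066/(2*14) = 0.002357142857
term2 = a^2/(8k) = 0.066^2/(8*1.44) = 0.000378125
t = rho*dH*1000/dT * (term1 + term2)
t = 1035*247*1000/32.2 * (0.002357142857 + 0.000378125)
t = 21716 s

21716


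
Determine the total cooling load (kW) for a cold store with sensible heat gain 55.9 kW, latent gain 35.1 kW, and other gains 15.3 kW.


Q_total = Q_s + Q_l + Q_misc
Q_total = 55.9 + 35.1 + 15.3
Q_total = 106.3 kW

106.3


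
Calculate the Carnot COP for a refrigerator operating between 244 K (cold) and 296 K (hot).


dT = 296 - 244 = 52 K
COP_carnot = T_cold / dT = 244 / 52
COP_carnot = 4.692

4.692


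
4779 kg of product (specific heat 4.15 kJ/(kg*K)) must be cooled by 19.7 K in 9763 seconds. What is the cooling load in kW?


Q = m * cp * dT / t
Q = 4779 * 4.15 * 19.7 / 9763
Q = 40.019 kW

40.019


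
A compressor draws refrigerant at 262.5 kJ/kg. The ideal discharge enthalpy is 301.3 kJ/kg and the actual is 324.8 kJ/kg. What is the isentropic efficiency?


dh_ideal = 301.3 - 262.5 = 38.8 kJ/kg
dh_actual = 324.8 - 262.5 = 62.3 kJ/kg
eta_s = dh_ideal / dh_actual = 38.8 / 62.3
eta_s = 0.6228

0.6228


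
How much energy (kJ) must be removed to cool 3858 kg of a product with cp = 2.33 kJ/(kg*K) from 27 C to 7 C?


dT = 27 - (7) = 20 K
Q = m * cp * dT = 3858 * 2.33 * 20
Q = 179783 kJ

179783


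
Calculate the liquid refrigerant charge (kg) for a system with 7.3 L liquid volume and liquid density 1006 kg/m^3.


Charge = V * rho / 1000
Charge = 7.3 * 1006 / 1000
Charge = 7.34 kg

7.34


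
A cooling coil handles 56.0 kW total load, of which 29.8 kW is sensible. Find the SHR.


SHR = Q_sensible / Q_total
SHR = 29.8 / 56.0
SHR = 0.532

0.532


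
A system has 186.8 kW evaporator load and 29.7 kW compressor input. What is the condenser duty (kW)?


Q_cond = Q_evap + W
Q_cond = 186.8 + 29.7
Q_cond = 216.5 kW

216.5


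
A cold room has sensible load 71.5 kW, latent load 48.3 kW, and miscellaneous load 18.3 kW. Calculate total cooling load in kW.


Q_total = Q_s + Q_l + Q_misc
Q_total = 71.5 + 48.3 + 18.3
Q_total = 138.1 kW

138.1


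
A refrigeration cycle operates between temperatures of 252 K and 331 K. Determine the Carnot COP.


dT = 331 - 252 = 79 K
COP_carnot = T_cold / dT = 252 / 79
COP_carnot = 3.19

3.19


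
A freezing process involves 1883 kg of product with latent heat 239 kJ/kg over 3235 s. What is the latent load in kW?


Q_lat = m * h_fg / t
Q_lat = 1883 * 239 / 3235
Q_lat = 139.11 kW

139.11


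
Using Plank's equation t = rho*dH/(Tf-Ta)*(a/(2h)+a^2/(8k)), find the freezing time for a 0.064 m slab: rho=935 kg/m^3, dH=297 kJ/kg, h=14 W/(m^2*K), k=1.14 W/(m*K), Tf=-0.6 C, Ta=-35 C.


dT = -0.6 - (-35) = 34.4 K
term1 = a/(2h) = 0.064/(2*14) = 0.002285714286
term2 = a^2/(8k) = 0.064^2/(8*1.14) = 0.000449122807
t = rho*dH*1000/dT * (term1 + term2)
t = 935*297*1000/34.4 * (0.002285714286 + 0.000449122807)
t = 22077 s

22077


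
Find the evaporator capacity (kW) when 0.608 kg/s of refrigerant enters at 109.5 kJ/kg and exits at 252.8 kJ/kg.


dh = 252.8 - 109.5 = 143.3 kJ/kg
Q_evap = m_dot * dh = 0.608 * 143.3
Q_evap = 87.13 kW

87.13


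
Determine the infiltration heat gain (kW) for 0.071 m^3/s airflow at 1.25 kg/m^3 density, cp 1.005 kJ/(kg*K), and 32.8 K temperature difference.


Q = V_dot * rho * cp * dT
Q = 0.071 * 1.25 * 1.005 * 32.8
Q = 2.926 kW

2.926


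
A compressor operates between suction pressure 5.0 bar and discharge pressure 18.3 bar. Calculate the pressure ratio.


PR = P_high / P_low
PR = 18.3 / 5.0
PR = 3.66

3.66


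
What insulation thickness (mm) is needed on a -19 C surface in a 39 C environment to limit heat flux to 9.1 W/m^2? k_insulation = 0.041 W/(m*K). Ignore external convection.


dT = 39 - (-19) = 58 K
thickness = k * dT / q_max * 1000
thickness = 0.041 * 58 / 9.1 * 1000
thickness = 261.3 mm

261.3


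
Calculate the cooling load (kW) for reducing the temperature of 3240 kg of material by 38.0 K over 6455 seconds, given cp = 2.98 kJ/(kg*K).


Q = m * cp * dT / t
Q = 3240 * 2.98 * 38.0 / 6455
Q = 56.839 kW

56.839


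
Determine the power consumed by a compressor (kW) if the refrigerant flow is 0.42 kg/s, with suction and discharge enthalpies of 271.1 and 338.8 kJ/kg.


dh = 338.8 - 271.1 = 67.7 kJ/kg
W = m_dot * dh = 0.42 * 67.7 = 28.43 kW

28.43


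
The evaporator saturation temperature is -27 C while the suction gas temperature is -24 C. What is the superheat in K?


Superheat = T_suction - T_evap
Superheat = -24 - (-27)
Superheat = 3 K

3


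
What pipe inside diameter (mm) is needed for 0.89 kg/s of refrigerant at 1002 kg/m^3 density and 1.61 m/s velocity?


A = m_dot / (rho * v) = 0.89 / (1002 * 1.61) = 0.0005516916478 m^2
d = sqrt(4*A/pi) * 1000
d = 26.5 mm

26.5


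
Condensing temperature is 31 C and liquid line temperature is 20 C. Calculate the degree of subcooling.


Subcooling = T_cond - T_liquid
Subcooling = 31 - 20
Subcooling = 11 K

11


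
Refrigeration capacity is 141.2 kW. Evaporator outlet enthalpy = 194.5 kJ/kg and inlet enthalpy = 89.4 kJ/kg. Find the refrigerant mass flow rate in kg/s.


dh = 194.5 - 89.4 = 105.1 kJ/kg
m_dot = Q / dh = 141.2 / 105.1 = 1.3435 kg/s

1.3435


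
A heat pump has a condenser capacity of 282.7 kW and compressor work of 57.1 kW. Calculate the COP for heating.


COP_hp = Q_cond / W
COP_hp = 282.7 / 57.1
COP_hp = 4.951

4.951


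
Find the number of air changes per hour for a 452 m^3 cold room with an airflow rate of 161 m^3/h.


ACH = flow / volume
ACH = 161 / 452
ACH = 0.356

0.356


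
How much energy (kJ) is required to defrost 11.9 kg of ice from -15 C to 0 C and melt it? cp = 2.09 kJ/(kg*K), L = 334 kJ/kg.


Sensible heat = cp * dT = 2.09 * 15 = 31.35 kJ/kg
Total per kg = 31.35 + 334 = 365.35 kJ/kg
Q = m * total = 11.9 * 365.35
Q = 4347.7 kJ

4347.7


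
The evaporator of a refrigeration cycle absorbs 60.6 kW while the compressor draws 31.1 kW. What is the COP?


COP = Q_evap / W
COP = 60.6 / 31.1
COP = 1.949

1.949


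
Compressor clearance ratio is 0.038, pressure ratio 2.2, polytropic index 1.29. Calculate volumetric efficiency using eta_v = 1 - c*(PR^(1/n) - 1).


PR^(1/n) = 2.2^(1/1.29) = 1.84265461
eta_v = 1 - 0.038 * (1.84265461 - 1)
eta_v = 0.968

0.968


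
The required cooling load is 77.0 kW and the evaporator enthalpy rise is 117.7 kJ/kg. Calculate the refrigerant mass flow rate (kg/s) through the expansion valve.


m_dot = Q / dh
m_dot = 77.0 / 117.7
m_dot = 0.6542 kg/s

0.6542


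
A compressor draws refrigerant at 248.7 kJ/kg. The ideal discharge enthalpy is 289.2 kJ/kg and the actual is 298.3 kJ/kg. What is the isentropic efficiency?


dh_ideal = 289.2 - 248.7 = 40.5 kJ/kg
dh_actual = 298.3 - 248.7 = 49.6 kJ/kg
eta_s = dh_ideal / dh_actual = 40.5 / 49.6
eta_s = 0.8165

0.8165


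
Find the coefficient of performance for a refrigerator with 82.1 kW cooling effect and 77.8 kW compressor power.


COP = Q_evap / W
COP = 82.1 / 77.8
COP = 1.055

1.055


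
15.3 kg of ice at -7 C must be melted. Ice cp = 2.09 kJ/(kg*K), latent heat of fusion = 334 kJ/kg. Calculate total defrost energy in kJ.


Sensible heat = cp * dT = 2.09 * 7 = 14.63 kJ/kg
Total per kg = 14.63 + 334 = 348.63 kJ/kg
Q = m * total = 15.3 * 348.63
Q = 5334.0 kJ

5334.0


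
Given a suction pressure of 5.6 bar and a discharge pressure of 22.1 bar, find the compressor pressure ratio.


PR = P_high / P_low
PR = 22.1 / 5.6
PR = 3.946

3.946


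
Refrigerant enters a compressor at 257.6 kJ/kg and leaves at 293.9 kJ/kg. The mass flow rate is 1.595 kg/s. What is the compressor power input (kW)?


dh = 293.9 - 257.6 = 36.3 kJ/kg
W = m_dot * dh = 1.595 * 36.3 = 57.9 kW

57.9


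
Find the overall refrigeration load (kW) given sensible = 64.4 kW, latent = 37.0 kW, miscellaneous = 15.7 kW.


Q_total = Q_s + Q_l + Q_misc
Q_total = 64.4 + 37.0 + 15.7
Q_total = 117.1 kW

117.1


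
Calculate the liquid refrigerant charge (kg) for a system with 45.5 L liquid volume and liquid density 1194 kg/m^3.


Charge = V * rho / 1000
Charge = 45.5 * 1194 / 1000
Charge = 54.33 kg

54.33


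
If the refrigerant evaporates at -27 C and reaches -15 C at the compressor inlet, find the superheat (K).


Superheat = T_suction - T_evap
Superheat = -15 - (-27)
Superheat = 12 K

12


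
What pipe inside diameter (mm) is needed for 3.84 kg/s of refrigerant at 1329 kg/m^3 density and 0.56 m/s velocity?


A = m_dot / (rho * v) = 3.84 / (1329 * 0.56) = 0.005159625927 m^2
d = sqrt(4*A/pi) * 1000
d = 81.1 mm

81.1


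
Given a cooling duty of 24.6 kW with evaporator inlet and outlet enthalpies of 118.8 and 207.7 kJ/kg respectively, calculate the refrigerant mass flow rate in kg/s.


dh = 207.7 - 118.8 = 88.9 kJ/kg
m_dot = Q / dh = 24.6 / 88.9 = 0.2767 kg/s

0.2767


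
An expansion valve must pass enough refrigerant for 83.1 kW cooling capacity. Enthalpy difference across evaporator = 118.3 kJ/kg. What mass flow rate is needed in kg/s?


m_dot = Q / dh
m_dot = 83.1 / 118.3
m_dot = 0.7025 kg/s

0.7025


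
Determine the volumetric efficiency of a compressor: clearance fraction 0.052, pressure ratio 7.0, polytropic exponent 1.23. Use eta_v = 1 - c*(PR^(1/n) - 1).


PR^(1/n) = 7.0^(1/1.23) = 4.86487378
eta_v = 1 - 0.052 * (4.86487378 - 1)
eta_v = 0.799

0.799


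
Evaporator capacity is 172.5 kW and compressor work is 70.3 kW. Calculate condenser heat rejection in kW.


Q_cond = Q_evap + W
Q_cond = 172.5 + 70.3
Q_cond = 242.8 kW

242.8


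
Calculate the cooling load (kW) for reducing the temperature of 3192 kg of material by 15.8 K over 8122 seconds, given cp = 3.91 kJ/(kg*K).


Q = m * cp * dT / t
Q = 3192 * 3.91 * 15.8 / 8122
Q = 24.279 kW

24.279


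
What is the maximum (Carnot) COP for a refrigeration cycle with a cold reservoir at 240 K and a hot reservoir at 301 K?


dT = 301 - 240 = 61 K
COP_carnot = T_cold / dT = 240 / 61
COP_carnot = 3.934

3.934


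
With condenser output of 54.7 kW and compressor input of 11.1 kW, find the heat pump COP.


COP_hp = Q_cond / W
COP_hp = 54.7 / 11.1
COP_hp = 4.928

4.928


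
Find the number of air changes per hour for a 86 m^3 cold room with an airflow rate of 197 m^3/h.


ACH = flow / volume
ACH = 197 / 86
ACH = 2.291

2.291


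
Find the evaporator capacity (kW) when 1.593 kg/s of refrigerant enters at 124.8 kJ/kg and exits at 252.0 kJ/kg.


dh = 252.0 - 124.8 = 127.2 kJ/kg
Q_evap = m_dot * dh = 1.593 * 127.2
Q_evap = 202.63 kW

202.63


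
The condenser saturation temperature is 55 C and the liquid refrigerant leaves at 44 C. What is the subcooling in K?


Subcooling = T_cond - T_liquid
Subcooling = 55 - 44
Subcooling = 11 K

11


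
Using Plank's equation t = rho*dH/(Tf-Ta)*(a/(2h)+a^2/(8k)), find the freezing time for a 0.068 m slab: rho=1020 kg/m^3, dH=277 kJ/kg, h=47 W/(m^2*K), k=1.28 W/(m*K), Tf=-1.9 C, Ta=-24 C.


dT = -1.9 - (-24) = 22.1 K
term1 = a/(2h) = 0.068/(2*47) = 0.0007234042553
term2 = a^2/(8k) = 0.068^2/(8*1.28) = 0.0004515625
t = rho*dH*1000/dT * (term1 + term2)
t = 1020*277*1000/22.1 * (0.0007234042553 + 0.0004515625)
t = 15021 s

15021


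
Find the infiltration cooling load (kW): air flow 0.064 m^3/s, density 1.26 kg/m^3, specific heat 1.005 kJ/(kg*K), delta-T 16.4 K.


Q = V_dot * rho * cp * dT
Q = 0.064 * 1.26 * 1.005 * 16.4
Q = 1.329 kW

1.329


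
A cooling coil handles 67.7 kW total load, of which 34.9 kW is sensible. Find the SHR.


SHR = Q_sensible / Q_total
SHR = 34.9 / 67.7
SHR = 0.516

0.516


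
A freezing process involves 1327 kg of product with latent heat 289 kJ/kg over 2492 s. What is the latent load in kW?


Q_lat = m * h_fg / t
Q_lat = 1327 * 289 / 2492
Q_lat = 153.89 kW

153.89


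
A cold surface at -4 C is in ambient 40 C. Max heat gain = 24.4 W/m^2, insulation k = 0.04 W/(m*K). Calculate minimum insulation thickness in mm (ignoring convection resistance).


dT = 40 - (-4) = 44 K
thickness = k * dT / q_max * 1000
thickness = 0.04 * 44 / 24.4 * 1000
thickness = 72.1 mm

72.1


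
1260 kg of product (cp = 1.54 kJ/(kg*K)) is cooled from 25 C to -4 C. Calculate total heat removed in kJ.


dT = 25 - (-4) = 29 K
Q = m * cp * dT = 1260 * 1.54 * 29
Q = 56272 kJ

56272


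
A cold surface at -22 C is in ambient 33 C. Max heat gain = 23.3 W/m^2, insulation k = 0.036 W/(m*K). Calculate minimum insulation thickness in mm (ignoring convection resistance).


dT = 33 - (-22) = 55 K
thickness = k * dT / q_max * 1000
thickness = 0.036 * 55 / 23.3 * 1000
thickness = 85.0 mm

85.0


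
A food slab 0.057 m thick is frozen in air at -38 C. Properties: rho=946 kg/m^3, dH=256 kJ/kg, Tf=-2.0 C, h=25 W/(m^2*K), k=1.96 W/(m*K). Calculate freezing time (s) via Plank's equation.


dT = -2.0 - (-38) = 36.0 K
term1 = a/(2h) = 0.057/(2*25) = 0.00114
term2 = a^2/(8k) = 0.057^2/(8*1.96) = 0.0002072066327
t = rho*dH*1000/dT * (term1 + term2)
t = 946*256*1000/36.0 * (0.00114 + 0.0002072066327)
t = 9063 s

9063


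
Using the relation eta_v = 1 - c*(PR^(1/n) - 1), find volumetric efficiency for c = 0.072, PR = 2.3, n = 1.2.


PR^(1/n) = 2.3^(1/1.2) = 2.0018884
eta_v = 1 - 0.072 * (2.0018884 - 1)
eta_v = 0.9279

0.9279


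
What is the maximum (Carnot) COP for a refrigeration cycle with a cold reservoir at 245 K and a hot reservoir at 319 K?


dT = 319 - 245 = 74 K
COP_carnot = T_cold / dT = 245 / 74
COP_carnot = 3.311

3.311


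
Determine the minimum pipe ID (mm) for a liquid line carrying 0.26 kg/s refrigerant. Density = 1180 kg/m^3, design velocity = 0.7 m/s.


A = m_dot / (rho * v) = 0.26 / (1180 * 0.7) = 0.0003147699758 m^2
d = sqrt(4*A/pi) * 1000
d = 20.0 mm

20.0


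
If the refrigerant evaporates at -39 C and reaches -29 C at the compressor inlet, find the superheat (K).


Superheat = T_suction - T_evap
Superheat = -29 - (-39)
Superheat = 10 K

10


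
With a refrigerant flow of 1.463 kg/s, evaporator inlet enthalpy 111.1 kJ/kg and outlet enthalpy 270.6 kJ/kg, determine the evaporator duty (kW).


dh = 270.6 - 111.1 = 159.5 kJ/kg
Q_evap = m_dot * dh = 1.463 * 159.5
Q_evap = 233.35 kW

233.35


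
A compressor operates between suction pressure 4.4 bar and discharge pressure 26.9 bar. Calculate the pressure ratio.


PR = P_high / P_low
PR = 26.9 / 4.4
PR = 6.114

6.114


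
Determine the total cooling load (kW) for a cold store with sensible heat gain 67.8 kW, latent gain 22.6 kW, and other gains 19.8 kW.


Q_total = Q_s + Q_l + Q_misc
Q_total = 67.8 + 22.6 + 19.8
Q_total = 110.2 kW

110.2


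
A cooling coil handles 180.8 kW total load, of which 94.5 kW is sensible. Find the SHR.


SHR = Q_sensible / Q_total
SHR = 94.5 / 180.8
SHR = 0.523

0.523


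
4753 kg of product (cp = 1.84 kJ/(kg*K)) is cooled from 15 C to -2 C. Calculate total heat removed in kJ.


dT = 15 - (-2) = 17 K
Q = m * cp * dT = 4753 * 1.84 * 17
Q = 148674 kJ

148674


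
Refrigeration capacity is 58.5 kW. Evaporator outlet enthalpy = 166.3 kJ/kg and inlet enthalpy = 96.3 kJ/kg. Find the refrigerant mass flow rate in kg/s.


dh = 166.3 - 96.3 = 70.0 kJ/kg
m_dot = Q / dh = 58.5 / 70.0 = 0.8357 kg/s

0.8357


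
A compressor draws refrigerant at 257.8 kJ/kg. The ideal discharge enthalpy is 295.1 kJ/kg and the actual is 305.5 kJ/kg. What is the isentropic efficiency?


dh_ideal = 295.1 - 257.8 = 37.3 kJ/kg
dh_actual = 305.5 - 257.8 = 47.7 kJ/kg
eta_s = dh_ideal / dh_actual = 37.3 / 47.7
eta_s = 0.782

0.782


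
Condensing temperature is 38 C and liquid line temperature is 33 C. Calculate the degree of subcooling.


Subcooling = T_cond - T_liquid
Subcooling = 38 - 33
Subcooling = 5 K

5


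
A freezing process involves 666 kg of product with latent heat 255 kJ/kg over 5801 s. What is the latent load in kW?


Q_lat = m * h_fg / t
Q_lat = 666 * 255 / 5801
Q_lat = 29.28 kW

29.28


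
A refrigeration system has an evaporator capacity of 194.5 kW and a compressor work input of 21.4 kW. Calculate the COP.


COP = Q_evap / W
COP = 194.5 / 21.4
COP = 9.089

9.089


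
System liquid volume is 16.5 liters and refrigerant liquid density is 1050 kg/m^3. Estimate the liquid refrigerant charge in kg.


Charge = V * rho / 1000
Charge = 16.5 * 1050 / 1000
Charge = 17.33 kg

17.33


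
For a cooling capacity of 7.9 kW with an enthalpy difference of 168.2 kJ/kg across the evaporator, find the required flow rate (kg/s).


m_dot = Q / dh
m_dot = 7.9 / 168.2
m_dot = 0.047 kg/s

0.047


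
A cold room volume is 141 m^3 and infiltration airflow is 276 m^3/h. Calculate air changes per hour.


ACH = flow / volume
ACH = 276 / 141
ACH = 1.957

1.957


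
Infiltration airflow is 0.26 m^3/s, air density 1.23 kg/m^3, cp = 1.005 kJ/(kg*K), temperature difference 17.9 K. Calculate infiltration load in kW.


Q = V_dot * rho * cp * dT
Q = 0.26 * 1.23 * 1.005 * 17.9
Q = 5.753 kW

5.753


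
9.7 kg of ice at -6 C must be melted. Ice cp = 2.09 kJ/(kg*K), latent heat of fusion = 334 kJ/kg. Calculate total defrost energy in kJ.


Sensible heat = cp * dT = 2.09 * 6 = 12.54 kJ/kg
Total per kg = 12.54 + 334 = 346.54 kJ/kg
Q = m * total = 9.7 * 346.54
Q = 3361.4 kJ

3361.4


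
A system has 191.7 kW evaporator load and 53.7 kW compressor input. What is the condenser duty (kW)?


Q_cond = Q_evap + W
Q_cond = 191.7 + 53.7
Q_cond = 245.4 kW

245.4


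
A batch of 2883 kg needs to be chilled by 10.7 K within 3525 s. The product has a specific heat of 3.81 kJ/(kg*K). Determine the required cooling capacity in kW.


Q = m * cp * dT / t
Q = 2883 * 3.81 * 10.7 / 3525
Q = 33.342 kW

33.342


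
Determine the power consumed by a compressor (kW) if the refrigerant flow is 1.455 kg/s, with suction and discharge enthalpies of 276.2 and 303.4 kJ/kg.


dh = 303.4 - 276.2 = 27.2 kJ/kg
W = m_dot * dh = 1.455 * 27.2 = 39.58 kW

39.58


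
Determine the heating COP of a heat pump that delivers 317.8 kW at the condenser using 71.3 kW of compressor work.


COP_hp = Q_cond / W
COP_hp = 317.8 / 71.3
COP_hp = 4.457

4.457


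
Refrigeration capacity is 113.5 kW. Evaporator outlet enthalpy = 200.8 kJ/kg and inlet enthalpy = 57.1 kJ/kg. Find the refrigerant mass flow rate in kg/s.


dh = 200.8 - 57.1 = 143.7 kJ/kg
m_dot = Q / dh = 113.5 / 143.7 = 0.7898 kg/s

0.7898


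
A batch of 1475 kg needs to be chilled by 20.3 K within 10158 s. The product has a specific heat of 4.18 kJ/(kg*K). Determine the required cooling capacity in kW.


Q = m * cp * dT / t
Q = 1475 * 4.18 * 20.3 / 10158
Q = 12.321 kW

12.321


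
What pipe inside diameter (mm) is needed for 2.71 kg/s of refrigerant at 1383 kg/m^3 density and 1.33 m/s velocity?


A = m_dot / (rho * v) = 2.71 / (1383 * 1.33) = 0.001473314523 m^2
d = sqrt(4*A/pi) * 1000
d = 43.3 mm

43.3


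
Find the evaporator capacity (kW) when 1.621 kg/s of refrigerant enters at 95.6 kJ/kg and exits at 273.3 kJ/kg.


dh = 273.3 - 95.6 = 177.7 kJ/kg
Q_evap = m_dot * dh = 1.621 * 177.7
Q_evap = 288.05 kW

288.05


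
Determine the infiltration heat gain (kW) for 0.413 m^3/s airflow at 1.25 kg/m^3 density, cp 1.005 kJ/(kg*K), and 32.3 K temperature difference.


Q = V_dot * rho * cp * dT
Q = 0.413 * 1.25 * 1.005 * 32.3
Q = 16.758 kW

16.758


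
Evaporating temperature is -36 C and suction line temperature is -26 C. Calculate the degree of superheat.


Superheat = T_suction - T_evap
Superheat = -26 - (-36)
Superheat = 10 K

10


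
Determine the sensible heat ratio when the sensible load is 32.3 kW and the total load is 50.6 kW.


SHR = Q_sensible / Q_total
SHR = 32.3 / 50.6
SHR = 0.638

0.638


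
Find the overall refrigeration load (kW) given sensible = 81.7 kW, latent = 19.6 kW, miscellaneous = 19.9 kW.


Q_total = Q_s + Q_l + Q_misc
Q_total = 81.7 + 19.6 + 19.9
Q_total = 121.2 kW

121.2


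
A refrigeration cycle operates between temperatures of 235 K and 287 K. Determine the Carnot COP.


dT = 287 - 235 = 52 K
COP_carnot = T_cold / dT = 235 / 52
COP_carnot = 4.519

4.519


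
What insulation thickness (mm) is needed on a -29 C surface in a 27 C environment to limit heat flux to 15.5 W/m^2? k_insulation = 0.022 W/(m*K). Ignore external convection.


dT = 27 - (-29) = 56 K
thickness = k * dT / q_max * 1000
thickness = 0.022 * 56 / 15.5 * 1000
thickness = 79.5 mm

79.5


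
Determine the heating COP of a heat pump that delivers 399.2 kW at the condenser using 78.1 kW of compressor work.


COP_hp = Q_cond / W
COP_hp = 399.2 / 78.1
COP_hp = 5.111

5.111


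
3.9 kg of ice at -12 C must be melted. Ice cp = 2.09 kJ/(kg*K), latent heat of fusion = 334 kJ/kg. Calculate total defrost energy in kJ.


Sensible heat = cp * dT = 2.09 * 12 = 25.08 kJ/kg
Total per kg = 25.08 + 334 = 359.08 kJ/kg
Q = m * total = 3.9 * 359.08
Q = 1400.4 kJ

1400.4


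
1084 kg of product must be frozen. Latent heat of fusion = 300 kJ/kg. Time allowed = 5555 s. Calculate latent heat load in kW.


Q_lat = m * h_fg / t
Q_lat = 1084 * 300 / 5555
Q_lat = 58.54 kW

58.54


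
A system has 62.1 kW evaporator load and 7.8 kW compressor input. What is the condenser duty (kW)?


Q_cond = Q_evap + W
Q_cond = 62.1 + 7.8
Q_cond = 69.9 kW

69.9


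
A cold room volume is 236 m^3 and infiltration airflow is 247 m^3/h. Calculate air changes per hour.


ACH = flow / volume
ACH = 247 / 236
ACH = 1.047

1.047


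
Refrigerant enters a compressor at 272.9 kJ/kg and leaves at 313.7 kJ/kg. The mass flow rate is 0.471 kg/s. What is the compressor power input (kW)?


dh = 313.7 - 272.9 = 40.8 kJ/kg
W = m_dot * dh = 0.471 * 40.8 = 19.22 kW

19.22


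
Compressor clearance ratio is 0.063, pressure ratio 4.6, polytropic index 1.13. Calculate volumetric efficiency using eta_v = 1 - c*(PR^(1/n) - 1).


PR^(1/n) = 4.6^(1/1.13) = 3.85932502
eta_v = 1 - 0.063 * (3.85932502 - 1)
eta_v = 0.8199

0.8199


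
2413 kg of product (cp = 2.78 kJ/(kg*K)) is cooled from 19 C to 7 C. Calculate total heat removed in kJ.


dT = 19 - (7) = 12 K
Q = m * cp * dT = 2413 * 2.78 * 12
Q = 80498 kJ

80498


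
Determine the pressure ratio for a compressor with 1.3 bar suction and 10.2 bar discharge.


PR = P_high / P_low
PR = 10.2 / 1.3
PR = 7.846

7.846


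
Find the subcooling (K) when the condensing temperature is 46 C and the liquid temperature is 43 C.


Subcooling = T_cond - T_liquid
Subcooling = 46 - 43
Subcooling = 3 K

3


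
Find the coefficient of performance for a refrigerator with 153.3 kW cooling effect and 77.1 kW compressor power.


COP = Q_evap / W
COP = 153.3 / 77.1
COP = 1.988

1.988


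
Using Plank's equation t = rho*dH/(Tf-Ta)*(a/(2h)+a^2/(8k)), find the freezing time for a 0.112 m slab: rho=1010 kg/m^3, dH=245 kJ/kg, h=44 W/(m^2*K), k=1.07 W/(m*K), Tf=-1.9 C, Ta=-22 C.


dT = -1.9 - (-22) = 20.1 K
term1 = a/(2h) = 0.112/(2*44) = 0.001272727273
term2 = a^2/(8k) = 0.112^2/(8*1.07) = 0.001465420561
t = rho*dH*1000/dT * (term1 + term2)
t = 1010*245*1000/20.1 * (0.001272727273 + 0.001465420561)
t = 33709 s

33709


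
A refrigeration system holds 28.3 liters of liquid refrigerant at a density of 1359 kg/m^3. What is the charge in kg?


Charge = V * rho / 1000
Charge = 28.3 * 1359 / 1000
Charge = 38.46 kg

38.46


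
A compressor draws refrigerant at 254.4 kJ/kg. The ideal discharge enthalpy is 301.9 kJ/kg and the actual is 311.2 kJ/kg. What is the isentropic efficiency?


dh_ideal = 301.9 - 254.4 = 47.5 kJ/kg
dh_actual = 311.2 - 254.4 = 56.8 kJ/kg
eta_s = dh_ideal / dh_actual = 47.5 / 56.8
eta_s = 0.8363

0.8363


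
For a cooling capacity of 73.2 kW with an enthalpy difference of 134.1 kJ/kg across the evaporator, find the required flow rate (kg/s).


m_dot = Q / dh
m_dot = 73.2 / 134.1
m_dot = 0.5459 kg/s

0.5459


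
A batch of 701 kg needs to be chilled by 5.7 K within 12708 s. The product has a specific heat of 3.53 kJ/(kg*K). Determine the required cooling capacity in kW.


Q = m * cp * dT / t
Q = 701 * 3.53 * 5.7 / 12708
Q = 1.11 kW

1.11


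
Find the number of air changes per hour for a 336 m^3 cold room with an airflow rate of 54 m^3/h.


ACH = flow / volume
ACH = 54 / 336
ACH = 0.161

0.161


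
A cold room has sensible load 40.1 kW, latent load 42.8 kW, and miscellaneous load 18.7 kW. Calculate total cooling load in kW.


Q_total = Q_s + Q_l + Q_misc
Q_total = 40.1 + 42.8 + 18.7
Q_total = 101.6 kW

101.6


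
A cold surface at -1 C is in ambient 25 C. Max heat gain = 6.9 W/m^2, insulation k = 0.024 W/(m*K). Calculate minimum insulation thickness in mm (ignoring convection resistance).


dT = 25 - (-1) = 26 K
thickness = k * dT / q_max * 1000
thickness = 0.024 * 26 / 6.9 * 1000
thickness = 90.4 mm

90.4


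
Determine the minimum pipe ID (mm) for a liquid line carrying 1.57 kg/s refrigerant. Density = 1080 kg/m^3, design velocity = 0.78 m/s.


A = m_dot / (rho * v) = 1.57 / (1080 * 0.78) = 0.001863722697 m^2
d = sqrt(4*A/pi) * 1000
d = 48.7 mm

48.7


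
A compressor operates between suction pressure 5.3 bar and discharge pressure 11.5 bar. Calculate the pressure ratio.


PR = P_high / P_low
PR = 11.5 / 5.3
PR = 2.17

2.17


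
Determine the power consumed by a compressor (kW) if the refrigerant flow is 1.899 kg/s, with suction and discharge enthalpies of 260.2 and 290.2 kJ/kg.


dh = 290.2 - 260.2 = 30.0 kJ/kg
W = m_dot * dh = 1.899 * 30.0 = 56.97 kW

56.97


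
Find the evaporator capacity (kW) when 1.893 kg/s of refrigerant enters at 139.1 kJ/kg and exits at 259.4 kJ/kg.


dh = 259.4 - 139.1 = 120.3 kJ/kg
Q_evap = m_dot * dh = 1.893 * 120.3
Q_evap = 227.73 kW

227.73


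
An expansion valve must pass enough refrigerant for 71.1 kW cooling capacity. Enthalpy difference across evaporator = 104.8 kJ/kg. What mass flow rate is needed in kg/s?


m_dot = Q / dh
m_dot = 71.1 / 104.8
m_dot = 0.6784 kg/s

0.6784


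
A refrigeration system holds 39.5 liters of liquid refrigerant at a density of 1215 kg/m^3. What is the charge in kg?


Charge = V * rho / 1000
Charge = 39.5 * 1215 / 1000
Charge = 47.99 kg

47.99


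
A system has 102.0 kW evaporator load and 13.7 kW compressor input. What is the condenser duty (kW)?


Q_cond = Q_evap + W
Q_cond = 102.0 + 13.7
Q_cond = 115.7 kW

115.7


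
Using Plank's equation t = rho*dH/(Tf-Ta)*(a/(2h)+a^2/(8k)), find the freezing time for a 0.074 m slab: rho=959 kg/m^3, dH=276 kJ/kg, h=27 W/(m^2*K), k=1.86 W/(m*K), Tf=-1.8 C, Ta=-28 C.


dT = -1.8 - (-28) = 26.2 K
term1 = a/(2h) = 0.074/(2*27) = 0.00137037037
term2 = a^2/(8k) = 0.074^2/(8*1.86) = 0.0003680107527
t = rho*dH*1000/dT * (term1 + term2)
t = 959*276*1000/26.2 * (0.00137037037 + 0.0003680107527)
t = 17562 s

17562


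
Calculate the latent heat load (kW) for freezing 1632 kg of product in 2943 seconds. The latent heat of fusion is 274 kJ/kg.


Q_lat = m * h_fg / t
Q_lat = 1632 * 274 / 2943
Q_lat = 151.94 kW

151.94


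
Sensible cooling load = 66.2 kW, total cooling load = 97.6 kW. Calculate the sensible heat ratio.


SHR = Q_sensible / Q_total
SHR = 66.2 / 97.6
SHR = 0.678

0.678


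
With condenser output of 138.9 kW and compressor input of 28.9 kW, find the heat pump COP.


COP_hp = Q_cond / W
COP_hp = 138.9 / 28.9
COP_hp = 4.806

4.806


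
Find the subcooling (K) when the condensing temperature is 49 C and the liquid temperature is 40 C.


Subcooling = T_cond - T_liquid
Subcooling = 49 - 40
Subcooling = 9 K

9


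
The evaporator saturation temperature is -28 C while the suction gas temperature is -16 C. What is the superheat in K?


Superheat = T_suction - T_evap
Superheat = -16 - (-28)
Superheat = 12 K

12


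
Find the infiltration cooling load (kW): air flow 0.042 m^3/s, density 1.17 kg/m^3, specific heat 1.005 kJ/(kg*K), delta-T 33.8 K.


Q = V_dot * rho * cp * dT
Q = 0.042 * 1.17 * 1.005 * 33.8
Q = 1.669 kW

1.669


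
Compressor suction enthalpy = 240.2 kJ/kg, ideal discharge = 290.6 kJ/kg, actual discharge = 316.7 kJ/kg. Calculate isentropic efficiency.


dh_ideal = 290.6 - 240.2 = 50.4 kJ/kg
dh_actual = 316.7 - 240.2 = 76.5 kJ/kg
eta_s = dh_ideal / dh_actual = 50.4 / 76.5
eta_s = 0.6588

0.6588


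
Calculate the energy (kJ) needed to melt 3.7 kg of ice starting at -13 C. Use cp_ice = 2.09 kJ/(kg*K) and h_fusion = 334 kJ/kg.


Sensible heat = cp * dT = 2.09 * 13 = 27.17 kJ/kg
Total per kg = 27.17 + 334 = 361.17 kJ/kg
Q = m * total = 3.7 * 361.17
Q = 1336.3 kJ

1336.3


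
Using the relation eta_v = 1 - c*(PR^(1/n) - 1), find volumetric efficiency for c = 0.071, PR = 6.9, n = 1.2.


PR^(1/n) = 6.9^(1/1.2) = 5.00081639
eta_v = 1 - 0.071 * (5.00081639 - 1)
eta_v = 0.7159

0.7159


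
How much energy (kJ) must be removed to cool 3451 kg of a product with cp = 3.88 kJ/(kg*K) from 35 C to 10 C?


dT = 35 - (10) = 25 K
Q = m * cp * dT = 3451 * 3.88 * 25
Q = 334747 kJ

334747


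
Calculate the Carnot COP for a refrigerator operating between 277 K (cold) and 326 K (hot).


dT = 326 - 277 = 49 K
COP_carnot = T_cold / dT = 277 / 49
COP_carnot = 5.653

5.653


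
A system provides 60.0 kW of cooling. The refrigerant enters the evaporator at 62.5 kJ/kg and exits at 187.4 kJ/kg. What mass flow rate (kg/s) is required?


dh = 187.4 - 62.5 = 124.9 kJ/kg
m_dot = Q / dh = 60.0 / 124.9 = 0.4804 kg/s

0.4804


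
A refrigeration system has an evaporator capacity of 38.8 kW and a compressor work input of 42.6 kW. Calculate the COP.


COP = Q_evap / W
COP = 38.8 / 42.6
COP = 0.911

0.911


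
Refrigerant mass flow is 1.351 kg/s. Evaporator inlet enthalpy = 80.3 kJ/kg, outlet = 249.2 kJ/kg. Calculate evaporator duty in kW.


dh = 249.2 - 80.3 = 168.9 kJ/kg
Q_evap = m_dot * dh = 1.351 * 168.9
Q_evap = 228.18 kW

228.18


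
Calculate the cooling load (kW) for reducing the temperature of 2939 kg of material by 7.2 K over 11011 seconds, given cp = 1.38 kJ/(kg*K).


Q = m * cp * dT / t
Q = 2939 * 1.38 * 7.2 / 11011
Q = 2.652 kW

2.652


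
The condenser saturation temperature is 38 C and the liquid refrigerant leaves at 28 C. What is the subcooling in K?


Subcooling = T_cond - T_liquid
Subcooling = 38 - 28
Subcooling = 10 K

10


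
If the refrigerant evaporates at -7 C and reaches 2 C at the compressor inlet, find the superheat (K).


Superheat = T_suction - T_evap
Superheat = 2 - (-7)
Superheat = 9 K

9


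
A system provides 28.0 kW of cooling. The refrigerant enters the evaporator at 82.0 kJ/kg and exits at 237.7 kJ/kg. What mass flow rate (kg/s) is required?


dh = 237.7 - 82.0 = 155.7 kJ/kg
m_dot = Q / dh = 28.0 / 155.7 = 0.1798 kg/s

0.1798


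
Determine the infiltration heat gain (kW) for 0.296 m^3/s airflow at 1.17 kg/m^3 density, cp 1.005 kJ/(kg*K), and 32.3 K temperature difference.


Q = V_dot * rho * cp * dT
Q = 0.296 * 1.17 * 1.005 * 32.3
Q = 11.242 kW

11.242


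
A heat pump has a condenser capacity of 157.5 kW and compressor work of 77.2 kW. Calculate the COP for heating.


COP_hp = Q_cond / W
COP_hp = 157.5 / 77.2
COP_hp = 2.04

2.04


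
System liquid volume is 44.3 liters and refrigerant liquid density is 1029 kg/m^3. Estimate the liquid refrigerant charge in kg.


Charge = V * rho / 1000
Charge = 44.3 * 1029 / 1000
Charge = 45.58 kg

45.58


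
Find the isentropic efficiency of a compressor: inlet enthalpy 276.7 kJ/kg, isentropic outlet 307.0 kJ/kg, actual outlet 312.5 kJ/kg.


dh_ideal = 307.0 - 276.7 = 30.3 kJ/kg
dh_actual = 312.5 - 276.7 = 35.8 kJ/kg
eta_s = dh_ideal / dh_actual = 30.3 / 35.8
eta_s = 0.8464

0.8464


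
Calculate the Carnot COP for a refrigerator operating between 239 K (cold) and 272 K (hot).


dT = 272 - 239 = 33 K
COP_carnot = T_cold / dT = 239 / 33
COP_carnot = 7.242

7.242


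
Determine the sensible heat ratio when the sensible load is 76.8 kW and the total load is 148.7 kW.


SHR = Q_sensible / Q_total
SHR = 76.8 / 148.7
SHR = 0.516

0.516


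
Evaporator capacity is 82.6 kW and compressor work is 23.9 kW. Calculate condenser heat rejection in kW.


Q_cond = Q_evap + W
Q_cond = 82.6 + 23.9
Q_cond = 106.5 kW

106.5


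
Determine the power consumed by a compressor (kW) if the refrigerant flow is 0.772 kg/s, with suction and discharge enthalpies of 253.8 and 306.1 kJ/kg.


dh = 306.1 - 253.8 = 52.3 kJ/kg
W = m_dot * dh = 0.772 * 52.3 = 40.38 kW

40.38


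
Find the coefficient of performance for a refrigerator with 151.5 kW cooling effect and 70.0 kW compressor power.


COP = Q_evap / W
COP = 151.5 / 70.0
COP = 2.164

2.164


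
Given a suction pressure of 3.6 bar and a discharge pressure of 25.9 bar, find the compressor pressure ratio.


PR = P_high / P_low
PR = 25.9 / 3.6
PR = 7.194

7.194


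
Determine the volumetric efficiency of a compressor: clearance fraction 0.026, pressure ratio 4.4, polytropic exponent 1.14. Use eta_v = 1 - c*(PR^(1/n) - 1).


PR^(1/n) = 4.4^(1/1.14) = 3.66802403
eta_v = 1 - 0.026 * (3.66802403 - 1)
eta_v = 0.9306

0.9306
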